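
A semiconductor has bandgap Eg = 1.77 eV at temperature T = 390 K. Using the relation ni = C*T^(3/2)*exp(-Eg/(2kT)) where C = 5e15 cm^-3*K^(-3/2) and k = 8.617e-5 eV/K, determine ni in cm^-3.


Step 1: Compute kT = 8.617e-5 * 390 = 0.0336063 eV
Step 2: Exponent = -Eg/(2kT) = -1.77/(2*0.0336063) = -26.33435
Step 3: T^(3/2) = 390^1.5 = 7701.88
Step 4: ni = 5e15 * 7701.88 * exp(-26.33435) = 1.41e+08 cm^-3

1.41e+08


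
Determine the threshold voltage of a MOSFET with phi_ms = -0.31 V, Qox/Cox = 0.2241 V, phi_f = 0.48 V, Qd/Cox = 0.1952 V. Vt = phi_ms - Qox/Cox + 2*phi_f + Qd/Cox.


Step 1: Vt = phi_ms - Qox/Cox + 2*phi_f + Qd/Cox
Step 2: Vt = -0.31 - 0.2241 + 2*0.48 + 0.1952
Step 3: Vt = -0.31 - 0.2241 + 0.96 + 0.1952
Step 4: Vt = 0.6211 V

0.6211


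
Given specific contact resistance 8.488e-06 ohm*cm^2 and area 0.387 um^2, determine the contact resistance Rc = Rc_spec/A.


Step 1: Convert area to cm^2: 0.387 um^2 = 3.8700e-09 cm^2
Step 2: Rc = Rc_spec / A = 8.488e-06 / 3.8700e-09
Step 3: Rc = 2.19e+03 ohms

2.19e+03


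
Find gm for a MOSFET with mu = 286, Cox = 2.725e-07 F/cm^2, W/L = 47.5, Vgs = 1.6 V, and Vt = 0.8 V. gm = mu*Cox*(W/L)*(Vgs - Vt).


Step 1: Vov = Vgs - Vt = 1.6 - 0.8 = 0.8 V
Step 2: gm = mu * Cox * (W/L) * Vov
Step 3: gm = 286 * 2.725e-07 * 47.5 * 0.8 = 2.96e-03 S

2.96e-03


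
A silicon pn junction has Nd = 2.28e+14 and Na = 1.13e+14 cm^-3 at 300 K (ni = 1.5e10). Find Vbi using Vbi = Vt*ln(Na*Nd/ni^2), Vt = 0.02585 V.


Step 1: Compute Na*Nd/ni^2 = 1.13e+14 * 2.28e+14 / (1.5e10)^2 = 1.1451e+08
Step 2: ln(1.1451e+08) = 18.5562
Step 3: Vbi = 0.02585 * 18.5562 = 0.48 V

0.48


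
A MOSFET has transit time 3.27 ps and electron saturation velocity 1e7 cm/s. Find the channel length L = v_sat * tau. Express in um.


Step 1: tau in seconds = 3.27 ps * 1e-12 = 3.2700e-12 s
Step 2: L = v_sat * tau = 1e7 * 3.2700e-12 = 3.2700e-05 cm
Step 3: L in um = 3.2700e-05 * 1e4 = 0.327 um

0.327


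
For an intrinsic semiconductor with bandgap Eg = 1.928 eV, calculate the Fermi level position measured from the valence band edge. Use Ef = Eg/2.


Step 1: For an intrinsic semiconductor, the Fermi level sits at midgap.
Step 2: Ef = Eg / 2 = 1.928 / 2 = 0.964 eV

0.964


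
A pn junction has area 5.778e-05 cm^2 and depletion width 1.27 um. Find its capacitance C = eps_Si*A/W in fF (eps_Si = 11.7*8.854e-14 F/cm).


Step 1: eps_Si = 11.7 * 8.854e-14 = 1.035918e-12 F/cm
Step 2: W in cm = 1.27 * 1e-4 = 1.27e-04 cm
Step 3: C = 1.035918e-12 * 5.778e-05 / 1.27e-04 = 4.713019e-13 F
Step 4: C = 471.3 fF

471.3


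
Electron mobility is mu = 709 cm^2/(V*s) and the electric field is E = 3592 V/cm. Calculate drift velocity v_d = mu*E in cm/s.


Step 1: v_d = mu * E
Step 2: v_d = 709 * 3592 = 2546728
Step 3: v_d = 2.55e+06 cm/s

2.55e+06


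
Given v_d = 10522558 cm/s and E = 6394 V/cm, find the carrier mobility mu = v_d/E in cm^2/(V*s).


Step 1: mu = v_d / E
Step 2: mu = 10522558 / 6394
Step 3: mu = 1645.69 cm^2/(V*s)

1645.69


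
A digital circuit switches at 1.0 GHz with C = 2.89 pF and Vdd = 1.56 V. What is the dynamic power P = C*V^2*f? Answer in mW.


Step 1: V^2 = 1.56^2 = 2.4336 V^2
Step 2: P = C*V^2*f = 2.89e-12 F * 2.4336 * 1.0e9 Hz
Step 3: P = 7.033104e-03 W
Step 4: P = 7.033 mW

7.033


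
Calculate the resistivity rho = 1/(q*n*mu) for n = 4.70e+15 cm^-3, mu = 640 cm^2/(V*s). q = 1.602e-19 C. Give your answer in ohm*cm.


Step 1: sigma = q * n * mu = 1.602e-19 * 4.70e+15 * 640 = 4.81882e-01 S/cm
Step 2: rho = 1 / sigma = 1 / 4.81882e-01 = 2.075 ohm*cm

2.075


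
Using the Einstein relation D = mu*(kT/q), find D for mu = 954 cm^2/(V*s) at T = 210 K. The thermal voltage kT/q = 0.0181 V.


Step 1: D = mu * (kT/q)
Step 2: D = 954 * 0.0181
Step 3: D = 17.27 cm^2/s

17.27


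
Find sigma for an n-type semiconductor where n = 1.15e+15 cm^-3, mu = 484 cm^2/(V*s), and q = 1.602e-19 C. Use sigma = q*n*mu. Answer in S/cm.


Step 1: sigma = q * n * mu
Step 2: sigma = 1.602e-19 * 1.15e+15 * 484
Step 3: sigma = 8.917e-02 S/cm

8.917e-02


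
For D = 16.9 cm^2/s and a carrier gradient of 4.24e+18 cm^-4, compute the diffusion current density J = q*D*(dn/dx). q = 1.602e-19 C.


Step 1: J = q * D * (dn/dx)
Step 2: J = 1.602e-19 * 16.9 * 4.24e+18
Step 3: J = 1.15e+01 A/cm^2

1.15e+01


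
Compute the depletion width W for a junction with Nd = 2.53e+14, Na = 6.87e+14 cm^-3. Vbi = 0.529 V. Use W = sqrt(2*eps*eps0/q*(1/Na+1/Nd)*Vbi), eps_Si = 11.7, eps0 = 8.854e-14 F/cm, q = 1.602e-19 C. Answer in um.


Step 1: 1/Na + 1/Nd = 1/6.87e+14 + 1/2.53e+14 = 5.40817e-15
Step 2: 2*eps*eps0/q = 2*11.7*8.854e-14/1.602e-19 = 1.293281e+07
Step 3: W^2 = 1.293281e+07 * 5.40817e-15 * 0.529 = 3.69998e-08
Step 4: W = sqrt(3.69998e-08) = 1.924e-04 cm = 1.924 um

1.924


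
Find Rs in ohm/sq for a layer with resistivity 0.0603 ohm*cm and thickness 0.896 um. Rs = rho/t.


Step 1: Convert thickness to cm: t = 0.896 um = 8.9600e-05 cm
Step 2: Rs = rho / t = 0.0603 / 8.9600e-05
Step 3: Rs = 673.0 ohm/sq

673.0


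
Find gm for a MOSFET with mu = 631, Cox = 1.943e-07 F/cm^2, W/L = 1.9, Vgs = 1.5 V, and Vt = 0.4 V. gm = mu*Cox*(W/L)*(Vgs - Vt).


Step 1: Vov = Vgs - Vt = 1.5 - 0.4 = 1.1 V
Step 2: gm = mu * Cox * (W/L) * Vov
Step 3: gm = 631 * 1.943e-07 * 1.9 * 1.1 = 2.56e-04 S

2.56e-04


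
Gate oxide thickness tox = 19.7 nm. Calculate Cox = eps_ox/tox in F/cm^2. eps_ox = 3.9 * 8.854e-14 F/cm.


Step 1: eps_ox = 3.9 * 8.854e-14 = 3.45306e-13 F/cm
Step 2: tox in cm = 19.7 nm * 1e-7 = 1.9700e-06 cm
Step 3: Cox = 3.45306e-13 / 1.9700e-06 = 1.75e-07 F/cm^2

1.75e-07


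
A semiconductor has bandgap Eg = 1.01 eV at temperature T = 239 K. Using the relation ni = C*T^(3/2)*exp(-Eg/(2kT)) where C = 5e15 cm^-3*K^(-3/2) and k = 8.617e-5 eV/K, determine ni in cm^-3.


Step 1: Compute kT = 8.617e-5 * 239 = 0.02059463 eV
Step 2: Exponent = -Eg/(2kT) = -1.01/(2*0.02059463) = -24.52096
Step 3: T^(3/2) = 239^1.5 = 3694.85
Step 4: ni = 5e15 * 3694.85 * exp(-24.52096) = 4.14e+08 cm^-3

4.14e+08


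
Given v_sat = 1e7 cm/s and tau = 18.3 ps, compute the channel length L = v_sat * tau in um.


Step 1: tau in seconds = 18.3 ps * 1e-12 = 1.8300e-11 s
Step 2: L = v_sat * tau = 1e7 * 1.8300e-11 = 1.8300e-04 cm
Step 3: L in um = 1.8300e-04 * 1e4 = 1.83 um

1.83


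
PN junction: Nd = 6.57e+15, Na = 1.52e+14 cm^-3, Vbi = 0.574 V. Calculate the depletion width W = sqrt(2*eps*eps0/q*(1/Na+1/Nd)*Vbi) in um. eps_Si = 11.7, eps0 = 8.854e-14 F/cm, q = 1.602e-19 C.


Step 1: 1/Na + 1/Nd = 1/1.52e+14 + 1/6.57e+15 = 6.73115e-15
Step 2: 2*eps*eps0/q = 2*11.7*8.854e-14/1.602e-19 = 1.293281e+07
Step 3: W^2 = 1.293281e+07 * 6.73115e-15 * 0.574 = 4.99682e-08
Step 4: W = sqrt(4.99682e-08) = 2.235e-04 cm = 2.235 um

2.235


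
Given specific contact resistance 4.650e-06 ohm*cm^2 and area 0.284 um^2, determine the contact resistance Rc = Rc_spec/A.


Step 1: Convert area to cm^2: 0.284 um^2 = 2.8400e-09 cm^2
Step 2: Rc = Rc_spec / A = 4.650e-06 / 2.8400e-09
Step 3: Rc = 1.64e+03 ohms

1.64e+03


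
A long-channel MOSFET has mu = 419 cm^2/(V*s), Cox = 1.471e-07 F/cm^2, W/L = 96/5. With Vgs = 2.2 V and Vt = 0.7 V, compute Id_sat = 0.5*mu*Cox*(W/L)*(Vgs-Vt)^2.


Step 1: Overdrive voltage Vov = Vgs - Vt = 2.2 - 0.7 = 1.5 V
Step 2: W/L = 96/5 = 19.2
Step 3: Id = 0.5 * 419 * 1.471e-07 * 19.2 * 1.5^2
Step 4: Id = 1.33e-03 A

1.33e-03


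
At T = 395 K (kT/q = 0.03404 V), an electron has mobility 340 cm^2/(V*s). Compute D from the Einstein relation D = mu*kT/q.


Step 1: D = mu * (kT/q)
Step 2: D = 340 * 0.03404
Step 3: D = 11.57 cm^2/s

11.57


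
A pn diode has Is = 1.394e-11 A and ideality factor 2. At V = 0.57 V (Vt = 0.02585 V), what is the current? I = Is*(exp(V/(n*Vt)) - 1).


Step 1: V/(n*Vt) = 0.57/(2*0.02585) = 11.0251
Step 2: exp(11.0251) = 6.1396e+04
Step 3: I = 1.394e-11 * (6.1396e+04 - 1) = 8.56e-07 A

8.56e-07


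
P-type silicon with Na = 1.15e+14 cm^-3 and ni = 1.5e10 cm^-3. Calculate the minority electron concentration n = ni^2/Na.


Step 1: Majority hole concentration p ≈ Na = 1.15e+14 cm^-3
Step 2: n = ni^2 / Na = (1.5e10)^2 / 1.15e+14
Step 3: n = 1.96e+06 cm^-3

1.96e+06


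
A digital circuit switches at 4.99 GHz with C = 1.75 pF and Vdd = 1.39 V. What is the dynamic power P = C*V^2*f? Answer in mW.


Step 1: V^2 = 1.39^2 = 1.9321 V^2
Step 2: P = C*V^2*f = 1.75e-12 F * 1.9321 * 4.99e9 Hz
Step 3: P = 1.687206325e-02 W
Step 4: P = 16.872 mW

16.872


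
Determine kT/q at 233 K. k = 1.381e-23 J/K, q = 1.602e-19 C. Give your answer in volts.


Step 1: kT = 1.381e-23 * 233 = 3.21773e-21 J
Step 2: Vt = kT/q = 3.21773e-21 / 1.602e-19
Step 3: Vt = 0.02009 V

0.02009


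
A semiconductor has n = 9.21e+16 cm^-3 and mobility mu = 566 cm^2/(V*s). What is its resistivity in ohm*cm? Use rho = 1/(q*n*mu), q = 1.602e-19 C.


Step 1: sigma = q * n * mu = 1.602e-19 * 9.21e+16 * 566 = 8.35100e+00 S/cm
Step 2: rho = 1 / sigma = 1 / 8.35100e+00 = 0.1197 ohm*cm

0.1197


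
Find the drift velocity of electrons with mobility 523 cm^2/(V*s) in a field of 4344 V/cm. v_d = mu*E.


Step 1: v_d = mu * E
Step 2: v_d = 523 * 4344 = 2271912
Step 3: v_d = 2.27e+06 cm/s

2.27e+06


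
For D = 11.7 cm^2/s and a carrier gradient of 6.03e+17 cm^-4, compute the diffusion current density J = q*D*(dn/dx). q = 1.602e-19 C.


Step 1: J = q * D * (dn/dx)
Step 2: J = 1.602e-19 * 11.7 * 6.03e+17
Step 3: J = 1.13e+00 A/cm^2

1.13e+00


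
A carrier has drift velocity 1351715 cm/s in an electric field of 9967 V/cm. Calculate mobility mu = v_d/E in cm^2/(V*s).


Step 1: mu = v_d / E
Step 2: mu = 1351715 / 9967
Step 3: mu = 135.62 cm^2/(V*s)

135.62


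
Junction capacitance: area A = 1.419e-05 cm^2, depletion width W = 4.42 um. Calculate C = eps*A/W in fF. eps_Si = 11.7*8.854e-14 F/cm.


Step 1: eps_Si = 11.7 * 8.854e-14 = 1.035918e-12 F/cm
Step 2: W in cm = 4.42 * 1e-4 = 4.42e-04 cm
Step 3: C = 1.035918e-12 * 1.419e-05 / 4.42e-04 = 3.325719e-14 F
Step 4: C = 33.26 fF

33.26


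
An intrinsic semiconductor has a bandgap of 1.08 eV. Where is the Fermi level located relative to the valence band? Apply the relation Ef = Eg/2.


Step 1: For an intrinsic semiconductor, the Fermi level sits at midgap.
Step 2: Ef = Eg / 2 = 1.08 / 2 = 0.54 eV

0.54


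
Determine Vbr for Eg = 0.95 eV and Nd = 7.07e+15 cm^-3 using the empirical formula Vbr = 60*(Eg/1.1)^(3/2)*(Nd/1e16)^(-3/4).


Step 1: Eg/1.1 = 0.95/1.1 = 0.863636
Step 2: (Eg/1.1)^1.5 = 0.863636^1.5 = 0.802594
Step 3: (Nd/1e16)^(-0.75) = (0.707)^(-0.75) = 1.296986
Step 4: Vbr = 60 * 0.802594 * 1.296986 = 62.5 V

62.5


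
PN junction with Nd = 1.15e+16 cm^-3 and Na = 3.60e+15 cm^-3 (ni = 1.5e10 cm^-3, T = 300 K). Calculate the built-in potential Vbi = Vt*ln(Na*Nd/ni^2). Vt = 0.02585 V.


Step 1: Compute Na*Nd/ni^2 = 3.60e+15 * 1.15e+16 / (1.5e10)^2 = 1.8400e+11
Step 2: ln(1.8400e+11) = 25.9382
Step 3: Vbi = 0.02585 * 25.9382 = 0.671 V

0.671


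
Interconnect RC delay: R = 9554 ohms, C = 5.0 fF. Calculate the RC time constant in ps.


Step 1: tau = R * C
Step 2: tau = 9554 * 5.0 fF = 9554 * 5.0e-15 F
Step 3: tau = 4.777e-11 s = 47.77 ps

47.77


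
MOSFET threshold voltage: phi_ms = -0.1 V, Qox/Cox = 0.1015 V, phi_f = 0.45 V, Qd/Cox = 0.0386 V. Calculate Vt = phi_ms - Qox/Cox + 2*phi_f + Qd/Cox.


Step 1: Vt = phi_ms - Qox/Cox + 2*phi_f + Qd/Cox
Step 2: Vt = -0.1 - 0.1015 + 2*0.45 + 0.0386
Step 3: Vt = -0.1 - 0.1015 + 0.9 + 0.0386
Step 4: Vt = 0.7371 V

0.7371


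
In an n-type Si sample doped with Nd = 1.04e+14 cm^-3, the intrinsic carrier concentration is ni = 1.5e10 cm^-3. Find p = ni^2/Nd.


Step 1: Since Nd >> ni, n ≈ Nd = 1.04e+14 cm^-3
Step 2: p = ni^2 / n = (1.5e10)^2 / 1.04e+14
Step 3: p = 2.25e20 / 1.04e+14 = 2.16e+06 cm^-3

2.16e+06


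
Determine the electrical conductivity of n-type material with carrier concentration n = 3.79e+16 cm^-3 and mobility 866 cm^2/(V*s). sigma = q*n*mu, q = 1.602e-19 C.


Step 1: sigma = q * n * mu
Step 2: sigma = 1.602e-19 * 3.79e+16 * 866
Step 3: sigma = 5.258e+00 S/cm

5.258e+00


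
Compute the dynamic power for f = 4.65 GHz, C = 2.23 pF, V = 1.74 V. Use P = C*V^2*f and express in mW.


Step 1: V^2 = 1.74^2 = 3.0276 V^2
Step 2: P = C*V^2*f = 2.23e-12 F * 3.0276 * 4.65e9 Hz
Step 3: P = 3.13946982e-02 W
Step 4: P = 31.395 mW

31.395


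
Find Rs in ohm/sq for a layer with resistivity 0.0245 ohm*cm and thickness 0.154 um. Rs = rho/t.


Step 1: Convert thickness to cm: t = 0.154 um = 1.5400e-05 cm
Step 2: Rs = rho / t = 0.0245 / 1.5400e-05
Step 3: Rs = 1590.9 ohm/sq

1590.9


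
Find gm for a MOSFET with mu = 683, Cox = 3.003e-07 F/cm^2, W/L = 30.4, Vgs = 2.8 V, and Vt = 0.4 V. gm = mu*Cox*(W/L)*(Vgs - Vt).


Step 1: Vov = Vgs - Vt = 2.8 - 0.4 = 2.4 V
Step 2: gm = mu * Cox * (W/L) * Vov
Step 3: gm = 683 * 3.003e-07 * 30.4 * 2.4 = 1.50e-02 S

1.50e-02


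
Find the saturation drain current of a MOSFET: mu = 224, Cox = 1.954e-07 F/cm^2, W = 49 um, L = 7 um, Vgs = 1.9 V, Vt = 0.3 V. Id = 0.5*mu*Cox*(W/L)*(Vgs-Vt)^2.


Step 1: Overdrive voltage Vov = Vgs - Vt = 1.9 - 0.3 = 1.6 V
Step 2: W/L = 49/7 = 7
Step 3: Id = 0.5 * 224 * 1.954e-07 * 7 * 1.6^2
Step 4: Id = 3.92e-04 A

3.92e-04


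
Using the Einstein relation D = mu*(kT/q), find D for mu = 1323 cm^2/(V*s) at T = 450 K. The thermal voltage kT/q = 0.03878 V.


Step 1: D = mu * (kT/q)
Step 2: D = 1323 * 0.03878
Step 3: D = 51.31 cm^2/s

51.31


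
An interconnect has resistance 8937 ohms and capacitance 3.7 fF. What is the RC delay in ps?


Step 1: tau = R * C
Step 2: tau = 8937 * 3.7 fF = 8937 * 3.7e-15 F
Step 3: tau = 3.30669e-11 s = 33.0669 ps

33.0669


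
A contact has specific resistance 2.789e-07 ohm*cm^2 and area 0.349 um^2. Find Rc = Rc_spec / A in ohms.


Step 1: Convert area to cm^2: 0.349 um^2 = 3.4900e-09 cm^2
Step 2: Rc = Rc_spec / A = 2.789e-07 / 3.4900e-09
Step 3: Rc = 7.99e+01 ohms

7.99e+01


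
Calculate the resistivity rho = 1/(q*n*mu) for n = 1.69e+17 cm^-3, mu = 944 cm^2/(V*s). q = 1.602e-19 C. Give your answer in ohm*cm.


Step 1: sigma = q * n * mu = 1.602e-19 * 1.69e+17 * 944 = 2.55577e+01 S/cm
Step 2: rho = 1 / sigma = 1 / 2.55577e+01 = 0.03913 ohm*cm

0.03913


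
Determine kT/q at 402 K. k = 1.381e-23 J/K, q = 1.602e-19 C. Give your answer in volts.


Step 1: kT = 1.381e-23 * 402 = 5.55162e-21 J
Step 2: Vt = kT/q = 5.55162e-21 / 1.602e-19
Step 3: Vt = 0.03465 V

0.03465


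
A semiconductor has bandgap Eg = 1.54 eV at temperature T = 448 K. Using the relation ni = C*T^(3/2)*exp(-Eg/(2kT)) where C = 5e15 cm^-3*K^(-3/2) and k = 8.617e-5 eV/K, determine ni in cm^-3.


Step 1: Compute kT = 8.617e-5 * 448 = 0.03860416 eV
Step 2: Exponent = -Eg/(2kT) = -1.54/(2*0.03860416) = -19.94604
Step 3: T^(3/2) = 448^1.5 = 9482.37
Step 4: ni = 5e15 * 9482.37 * exp(-19.94604) = 1.03e+11 cm^-3

1.03e+11


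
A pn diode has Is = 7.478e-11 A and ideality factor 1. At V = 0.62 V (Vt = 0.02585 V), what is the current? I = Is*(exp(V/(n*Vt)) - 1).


Step 1: V/(n*Vt) = 0.62/(1*0.02585) = 23.9845
Step 2: exp(23.9845) = 2.6082e+10
Step 3: I = 7.478e-11 * (2.6082e+10 - 1) = 1.95e+00 A

1.95e+00


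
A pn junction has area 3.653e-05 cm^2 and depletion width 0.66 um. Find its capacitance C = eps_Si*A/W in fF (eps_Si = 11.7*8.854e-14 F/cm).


Step 1: eps_Si = 11.7 * 8.854e-14 = 1.035918e-12 F/cm
Step 2: W in cm = 0.66 * 1e-4 = 6.60e-05 cm
Step 3: C = 1.035918e-12 * 3.653e-05 / 6.60e-05 = 5.733649e-13 F
Step 4: C = 573.36 fF

573.36


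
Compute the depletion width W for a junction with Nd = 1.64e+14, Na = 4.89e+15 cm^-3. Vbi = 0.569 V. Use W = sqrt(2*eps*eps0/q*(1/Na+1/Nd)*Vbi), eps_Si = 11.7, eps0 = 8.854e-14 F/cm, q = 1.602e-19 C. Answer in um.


Step 1: 1/Na + 1/Nd = 1/4.89e+15 + 1/1.64e+14 = 6.30206e-15
Step 2: 2*eps*eps0/q = 2*11.7*8.854e-14/1.602e-19 = 1.293281e+07
Step 3: W^2 = 1.293281e+07 * 6.30206e-15 * 0.569 = 4.63754e-08
Step 4: W = sqrt(4.63754e-08) = 2.153e-04 cm = 2.153 um

2.153


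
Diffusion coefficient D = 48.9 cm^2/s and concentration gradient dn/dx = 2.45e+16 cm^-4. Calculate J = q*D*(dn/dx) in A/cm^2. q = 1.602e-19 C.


Step 1: J = q * D * (dn/dx)
Step 2: J = 1.602e-19 * 48.9 * 2.45e+16
Step 3: J = 1.92e-01 A/cm^2

1.92e-01


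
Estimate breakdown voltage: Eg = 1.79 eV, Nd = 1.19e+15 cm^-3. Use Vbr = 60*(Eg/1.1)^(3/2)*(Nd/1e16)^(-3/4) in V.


Step 1: Eg/1.1 = 1.79/1.1 = 1.627273
Step 2: (Eg/1.1)^1.5 = 1.627273^1.5 = 2.075824
Step 3: (Nd/1e16)^(-0.75) = (0.119)^(-0.75) = 4.935598
Step 4: Vbr = 60 * 2.075824 * 4.935598 = 614.7 V

614.7


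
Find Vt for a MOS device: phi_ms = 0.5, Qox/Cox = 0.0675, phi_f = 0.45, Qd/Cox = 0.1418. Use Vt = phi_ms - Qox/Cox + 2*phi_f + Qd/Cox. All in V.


Step 1: Vt = phi_ms - Qox/Cox + 2*phi_f + Qd/Cox
Step 2: Vt = 0.5 - 0.0675 + 2*0.45 + 0.1418
Step 3: Vt = 0.5 - 0.0675 + 0.9 + 0.1418
Step 4: Vt = 1.4743 V

1.4743


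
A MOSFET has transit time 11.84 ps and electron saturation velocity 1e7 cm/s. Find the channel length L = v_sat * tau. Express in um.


Step 1: tau in seconds = 11.84 ps * 1e-12 = 1.1840e-11 s
Step 2: L = v_sat * tau = 1e7 * 1.1840e-11 = 1.1840e-04 cm
Step 3: L in um = 1.1840e-04 * 1e4 = 1.184 um

1.184


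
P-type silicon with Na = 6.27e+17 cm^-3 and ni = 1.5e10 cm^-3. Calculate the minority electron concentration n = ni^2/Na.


Step 1: Majority hole concentration p ≈ Na = 6.27e+17 cm^-3
Step 2: n = ni^2 / Na = (1.5e10)^2 / 6.27e+17
Step 3: n = 3.59e+02 cm^-3

3.59e+02


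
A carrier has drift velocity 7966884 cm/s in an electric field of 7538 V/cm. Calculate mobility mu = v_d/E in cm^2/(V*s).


Step 1: mu = v_d / E
Step 2: mu = 7966884 / 7538
Step 3: mu = 1056.9 cm^2/(V*s)

1056.9


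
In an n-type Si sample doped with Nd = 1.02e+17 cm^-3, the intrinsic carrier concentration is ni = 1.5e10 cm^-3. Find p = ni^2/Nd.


Step 1: Since Nd >> ni, n ≈ Nd = 1.02e+17 cm^-3
Step 2: p = ni^2 / n = (1.5e10)^2 / 1.02e+17
Step 3: p = 2.25e20 / 1.02e+17 = 2.21e+03 cm^-3

2.21e+03


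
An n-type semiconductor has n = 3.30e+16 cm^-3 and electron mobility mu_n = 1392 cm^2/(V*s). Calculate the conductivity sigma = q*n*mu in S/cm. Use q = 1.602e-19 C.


Step 1: sigma = q * n * mu
Step 2: sigma = 1.602e-19 * 3.30e+16 * 1392
Step 3: sigma = 7.359e+00 S/cm

7.359e+00


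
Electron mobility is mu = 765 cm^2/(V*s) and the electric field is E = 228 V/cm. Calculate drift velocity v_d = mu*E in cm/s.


Step 1: v_d = mu * E
Step 2: v_d = 765 * 228 = 174420
Step 3: v_d = 1.74e+05 cm/s

1.74e+05


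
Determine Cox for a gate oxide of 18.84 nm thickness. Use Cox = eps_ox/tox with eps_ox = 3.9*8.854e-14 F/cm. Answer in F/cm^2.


Step 1: eps_ox = 3.9 * 8.854e-14 = 3.45306e-13 F/cm
Step 2: tox in cm = 18.84 nm * 1e-7 = 1.8840e-06 cm
Step 3: Cox = 3.45306e-13 / 1.8840e-06 = 1.83e-07 F/cm^2

1.83e-07


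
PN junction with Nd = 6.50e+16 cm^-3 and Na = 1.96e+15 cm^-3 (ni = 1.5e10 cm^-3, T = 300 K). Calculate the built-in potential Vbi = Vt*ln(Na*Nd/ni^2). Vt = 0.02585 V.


Step 1: Compute Na*Nd/ni^2 = 1.96e+15 * 6.50e+16 / (1.5e10)^2 = 5.6622e+11
Step 2: ln(5.6622e+11) = 27.0622
Step 3: Vbi = 0.02585 * 27.0622 = 0.7 V

0.7


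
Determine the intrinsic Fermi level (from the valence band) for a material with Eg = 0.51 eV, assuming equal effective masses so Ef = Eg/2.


Step 1: For an intrinsic semiconductor, the Fermi level sits at midgap.
Step 2: Ef = Eg / 2 = 0.51 / 2 = 0.255 eV

0.255


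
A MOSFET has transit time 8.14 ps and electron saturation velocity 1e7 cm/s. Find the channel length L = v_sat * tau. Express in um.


Step 1: tau in seconds = 8.14 ps * 1e-12 = 8.1400e-12 s
Step 2: L = v_sat * tau = 1e7 * 8.1400e-12 = 8.1400e-05 cm
Step 3: L in um = 8.1400e-05 * 1e4 = 0.814 um

0.814


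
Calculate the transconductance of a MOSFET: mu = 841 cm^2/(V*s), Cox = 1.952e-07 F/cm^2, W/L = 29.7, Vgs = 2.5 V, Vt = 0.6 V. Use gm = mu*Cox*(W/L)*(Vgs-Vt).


Step 1: Vov = Vgs - Vt = 2.5 - 0.6 = 1.9 V
Step 2: gm = mu * Cox * (W/L) * Vov
Step 3: gm = 841 * 1.952e-07 * 29.7 * 1.9 = 9.26e-03 S

9.26e-03


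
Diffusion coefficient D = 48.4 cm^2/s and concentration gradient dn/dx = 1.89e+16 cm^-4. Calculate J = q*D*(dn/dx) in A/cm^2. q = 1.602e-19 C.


Step 1: J = q * D * (dn/dx)
Step 2: J = 1.602e-19 * 48.4 * 1.89e+16
Step 3: J = 1.47e-01 A/cm^2

1.47e-01


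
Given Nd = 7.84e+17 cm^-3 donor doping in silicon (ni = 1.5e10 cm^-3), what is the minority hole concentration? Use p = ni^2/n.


Step 1: Since Nd >> ni, n ≈ Nd = 7.84e+17 cm^-3
Step 2: p = ni^2 / n = (1.5e10)^2 / 7.84e+17
Step 3: p = 2.25e20 / 7.84e+17 = 2.87e+02 cm^-3

2.87e+02


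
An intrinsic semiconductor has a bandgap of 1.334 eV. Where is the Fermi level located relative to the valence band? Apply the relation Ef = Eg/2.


Step 1: For an intrinsic semiconductor, the Fermi level sits at midgap.
Step 2: Ef = Eg / 2 = 1.334 / 2 = 0.667 eV

0.667


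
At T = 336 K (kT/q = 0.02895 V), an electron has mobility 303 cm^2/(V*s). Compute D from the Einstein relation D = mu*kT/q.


Step 1: D = mu * (kT/q)
Step 2: D = 303 * 0.02895
Step 3: D = 8.77 cm^2/s

8.77


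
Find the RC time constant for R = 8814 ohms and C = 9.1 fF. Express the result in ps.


Step 1: tau = R * C
Step 2: tau = 8814 * 9.1 fF = 8814 * 9.1e-15 F
Step 3: tau = 8.02074e-11 s = 80.2074 ps

80.2074


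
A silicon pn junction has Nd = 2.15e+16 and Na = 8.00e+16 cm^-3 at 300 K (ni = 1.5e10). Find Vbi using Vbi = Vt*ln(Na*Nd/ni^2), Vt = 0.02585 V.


Step 1: Compute Na*Nd/ni^2 = 8.00e+16 * 2.15e+16 / (1.5e10)^2 = 7.6444e+12
Step 2: ln(7.6444e+12) = 29.6650
Step 3: Vbi = 0.02585 * 29.6650 = 0.767 V

0.767


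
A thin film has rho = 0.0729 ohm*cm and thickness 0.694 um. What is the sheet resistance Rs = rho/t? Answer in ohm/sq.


Step 1: Convert thickness to cm: t = 0.694 um = 6.9400e-05 cm
Step 2: Rs = rho / t = 0.0729 / 6.9400e-05
Step 3: Rs = 1050.4 ohm/sq

1050.4


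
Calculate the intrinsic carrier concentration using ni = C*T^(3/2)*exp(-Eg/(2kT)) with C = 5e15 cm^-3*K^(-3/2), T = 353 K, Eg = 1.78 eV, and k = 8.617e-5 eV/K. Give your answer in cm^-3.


Step 1: Compute kT = 8.617e-5 * 353 = 0.03041801 eV
Step 2: Exponent = -Eg/(2kT) = -1.78/(2*0.03041801) = -29.25898
Step 3: T^(3/2) = 353^1.5 = 6632.27
Step 4: ni = 5e15 * 6632.27 * exp(-29.25898) = 6.51e+06 cm^-3

6.51e+06


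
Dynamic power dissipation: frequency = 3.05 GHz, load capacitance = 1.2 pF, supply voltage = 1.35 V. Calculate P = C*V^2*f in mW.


Step 1: V^2 = 1.35^2 = 1.8225 V^2
Step 2: P = C*V^2*f = 1.2e-12 F * 1.8225 * 3.05e9 Hz
Step 3: P = 6.67035e-03 W
Step 4: P = 6.67 mW

6.67


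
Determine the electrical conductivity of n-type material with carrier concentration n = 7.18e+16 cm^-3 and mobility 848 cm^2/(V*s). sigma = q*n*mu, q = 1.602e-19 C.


Step 1: sigma = q * n * mu
Step 2: sigma = 1.602e-19 * 7.18e+16 * 848
Step 3: sigma = 9.754e+00 S/cm

9.754e+00


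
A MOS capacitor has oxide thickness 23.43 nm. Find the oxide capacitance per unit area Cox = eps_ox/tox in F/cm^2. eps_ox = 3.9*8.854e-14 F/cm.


Step 1: eps_ox = 3.9 * 8.854e-14 = 3.45306e-13 F/cm
Step 2: tox in cm = 23.43 nm * 1e-7 = 2.3430e-06 cm
Step 3: Cox = 3.45306e-13 / 2.3430e-06 = 1.47e-07 F/cm^2

1.47e-07


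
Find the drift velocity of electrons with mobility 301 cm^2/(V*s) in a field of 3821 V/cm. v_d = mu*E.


Step 1: v_d = mu * E
Step 2: v_d = 301 * 3821 = 1150121
Step 3: v_d = 1.15e+06 cm/s

1.15e+06


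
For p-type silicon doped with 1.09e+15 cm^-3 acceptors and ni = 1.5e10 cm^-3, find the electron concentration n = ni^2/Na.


Step 1: Majority hole concentration p ≈ Na = 1.09e+15 cm^-3
Step 2: n = ni^2 / Na = (1.5e10)^2 / 1.09e+15
Step 3: n = 2.06e+05 cm^-3

2.06e+05


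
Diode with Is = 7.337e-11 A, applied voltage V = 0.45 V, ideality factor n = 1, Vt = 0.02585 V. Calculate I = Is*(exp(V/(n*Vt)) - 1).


Step 1: V/(n*Vt) = 0.45/(1*0.02585) = 17.4081
Step 2: exp(17.4081) = 3.6328e+07
Step 3: I = 7.337e-11 * (3.6328e+07 - 1) = 2.67e-03 A

2.67e-03


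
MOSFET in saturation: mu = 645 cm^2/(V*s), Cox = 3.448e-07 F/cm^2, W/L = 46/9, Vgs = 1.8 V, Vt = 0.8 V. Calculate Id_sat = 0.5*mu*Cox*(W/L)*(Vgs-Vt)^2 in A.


Step 1: Overdrive voltage Vov = Vgs - Vt = 1.8 - 0.8 = 1.0 V
Step 2: W/L = 46/9 = 5.11111
Step 3: Id = 0.5 * 645 * 3.448e-07 * 5.11111 * 1.0^2
Step 4: Id = 5.68e-04 A

5.68e-04


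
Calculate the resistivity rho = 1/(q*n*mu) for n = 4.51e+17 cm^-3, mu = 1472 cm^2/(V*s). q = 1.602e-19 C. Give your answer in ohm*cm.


Step 1: sigma = q * n * mu = 1.602e-19 * 4.51e+17 * 1472 = 1.06352e+02 S/cm
Step 2: rho = 1 / sigma = 1 / 1.06352e+02 = 0.009403 ohm*cm

0.009403


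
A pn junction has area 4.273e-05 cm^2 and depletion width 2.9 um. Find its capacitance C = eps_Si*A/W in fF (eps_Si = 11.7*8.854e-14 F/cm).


Step 1: eps_Si = 11.7 * 8.854e-14 = 1.035918e-12 F/cm
Step 2: W in cm = 2.9 * 1e-4 = 2.90e-04 cm
Step 3: C = 1.035918e-12 * 4.273e-05 / 2.90e-04 = 1.526372e-13 F
Step 4: C = 152.64 fF

152.64


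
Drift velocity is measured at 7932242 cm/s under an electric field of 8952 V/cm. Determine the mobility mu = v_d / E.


Step 1: mu = v_d / E
Step 2: mu = 7932242 / 8952
Step 3: mu = 886.09 cm^2/(V*s)

886.09


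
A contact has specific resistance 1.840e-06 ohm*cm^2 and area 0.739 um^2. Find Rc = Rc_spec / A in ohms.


Step 1: Convert area to cm^2: 0.739 um^2 = 7.3900e-09 cm^2
Step 2: Rc = Rc_spec / A = 1.840e-06 / 7.3900e-09
Step 3: Rc = 2.49e+02 ohms

2.49e+02


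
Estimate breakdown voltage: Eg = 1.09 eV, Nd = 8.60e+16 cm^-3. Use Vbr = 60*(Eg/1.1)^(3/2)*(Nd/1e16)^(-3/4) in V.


Step 1: Eg/1.1 = 1.09/1.1 = 0.990909
Step 2: (Eg/1.1)^1.5 = 0.990909^1.5 = 0.986395
Step 3: (Nd/1e16)^(-0.75) = (8.6)^(-0.75) = 0.199125
Step 4: Vbr = 60 * 0.986395 * 0.199125 = 11.8 V

11.8


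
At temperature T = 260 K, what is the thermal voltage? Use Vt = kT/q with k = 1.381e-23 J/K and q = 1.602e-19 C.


Step 1: kT = 1.381e-23 * 260 = 3.5906e-21 J
Step 2: Vt = kT/q = 3.5906e-21 / 1.602e-19
Step 3: Vt = 0.02241 V

0.02241


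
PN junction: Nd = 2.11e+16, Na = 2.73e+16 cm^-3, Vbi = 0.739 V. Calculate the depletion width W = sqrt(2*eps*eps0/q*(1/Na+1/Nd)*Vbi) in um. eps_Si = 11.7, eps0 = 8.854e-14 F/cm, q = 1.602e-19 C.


Step 1: 1/Na + 1/Nd = 1/2.73e+16 + 1/2.11e+16 = 8.40234e-17
Step 2: 2*eps*eps0/q = 2*11.7*8.854e-14/1.602e-19 = 1.293281e+07
Step 3: W^2 = 1.293281e+07 * 8.40234e-17 * 0.739 = 8.03041e-10
Step 4: W = sqrt(8.03041e-10) = 2.834e-05 cm = 0.2834 um

0.2834


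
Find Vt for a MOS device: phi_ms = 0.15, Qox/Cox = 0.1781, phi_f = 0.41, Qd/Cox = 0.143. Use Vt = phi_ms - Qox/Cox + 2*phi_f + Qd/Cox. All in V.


Step 1: Vt = phi_ms - Qox/Cox + 2*phi_f + Qd/Cox
Step 2: Vt = 0.15 - 0.1781 + 2*0.41 + 0.143
Step 3: Vt = 0.15 - 0.1781 + 0.82 + 0.143
Step 4: Vt = 0.9349 V

0.9349


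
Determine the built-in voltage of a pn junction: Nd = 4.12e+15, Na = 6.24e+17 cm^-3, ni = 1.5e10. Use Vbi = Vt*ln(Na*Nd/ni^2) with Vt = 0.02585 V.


Step 1: Compute Na*Nd/ni^2 = 6.24e+17 * 4.12e+15 / (1.5e10)^2 = 1.1426e+13
Step 2: ln(1.1426e+13) = 30.0669
Step 3: Vbi = 0.02585 * 30.0669 = 0.777 V

0.777


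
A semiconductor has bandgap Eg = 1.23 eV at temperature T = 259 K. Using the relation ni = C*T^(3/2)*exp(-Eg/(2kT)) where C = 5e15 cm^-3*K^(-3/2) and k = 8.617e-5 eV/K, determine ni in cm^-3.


Step 1: Compute kT = 8.617e-5 * 259 = 0.02231803 eV
Step 2: Exponent = -Eg/(2kT) = -1.23/(2*0.02231803) = -27.55620
Step 3: T^(3/2) = 259^1.5 = 4168.21
Step 4: ni = 5e15 * 4168.21 * exp(-27.55620) = 2.25e+07 cm^-3

2.25e+07


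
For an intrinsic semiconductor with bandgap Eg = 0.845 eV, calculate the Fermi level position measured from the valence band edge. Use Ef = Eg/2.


Step 1: For an intrinsic semiconductor, the Fermi level sits at midgap.
Step 2: Ef = Eg / 2 = 0.845 / 2 = 0.4225 eV

0.4225


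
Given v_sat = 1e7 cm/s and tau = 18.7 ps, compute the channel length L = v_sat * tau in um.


Step 1: tau in seconds = 18.7 ps * 1e-12 = 1.8700e-11 s
Step 2: L = v_sat * tau = 1e7 * 1.8700e-11 = 1.8700e-04 cm
Step 3: L in um = 1.8700e-04 * 1e4 = 1.87 um

1.87


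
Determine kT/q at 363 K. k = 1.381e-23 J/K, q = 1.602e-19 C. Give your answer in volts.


Step 1: kT = 1.381e-23 * 363 = 5.01303e-21 J
Step 2: Vt = kT/q = 5.01303e-21 / 1.602e-19
Step 3: Vt = 0.03129 V

0.03129


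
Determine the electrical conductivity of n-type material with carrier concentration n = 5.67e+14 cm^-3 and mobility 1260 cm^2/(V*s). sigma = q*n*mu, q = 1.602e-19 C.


Step 1: sigma = q * n * mu
Step 2: sigma = 1.602e-19 * 5.67e+14 * 1260
Step 3: sigma = 1.145e-01 S/cm

1.145e-01


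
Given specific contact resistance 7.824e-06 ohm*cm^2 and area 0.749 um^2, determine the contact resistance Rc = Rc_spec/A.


Step 1: Convert area to cm^2: 0.749 um^2 = 7.4900e-09 cm^2
Step 2: Rc = Rc_spec / A = 7.824e-06 / 7.4900e-09
Step 3: Rc = 1.04e+03 ohms

1.04e+03


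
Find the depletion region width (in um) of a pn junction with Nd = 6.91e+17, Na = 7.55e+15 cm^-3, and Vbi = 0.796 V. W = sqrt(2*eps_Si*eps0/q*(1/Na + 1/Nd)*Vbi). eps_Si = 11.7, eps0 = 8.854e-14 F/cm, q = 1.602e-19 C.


Step 1: 1/Na + 1/Nd = 1/7.55e+15 + 1/6.91e+17 = 1.33898e-16
Step 2: 2*eps*eps0/q = 2*11.7*8.854e-14/1.602e-19 = 1.293281e+07
Step 3: W^2 = 1.293281e+07 * 1.33898e-16 * 0.796 = 1.37842e-09
Step 4: W = sqrt(1.37842e-09) = 3.713e-05 cm = 0.3713 um

0.3713


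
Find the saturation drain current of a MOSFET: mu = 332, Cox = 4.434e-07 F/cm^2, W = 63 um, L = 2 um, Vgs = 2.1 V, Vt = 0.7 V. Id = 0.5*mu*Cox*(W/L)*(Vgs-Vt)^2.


Step 1: Overdrive voltage Vov = Vgs - Vt = 2.1 - 0.7 = 1.4 V
Step 2: W/L = 63/2 = 31.5
Step 3: Id = 0.5 * 332 * 4.434e-07 * 31.5 * 1.4^2
Step 4: Id = 4.54e-03 A

4.54e-03


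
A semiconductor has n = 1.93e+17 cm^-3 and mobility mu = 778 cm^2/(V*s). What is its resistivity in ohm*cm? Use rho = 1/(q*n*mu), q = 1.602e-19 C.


Step 1: sigma = q * n * mu = 1.602e-19 * 1.93e+17 * 778 = 2.40547e+01 S/cm
Step 2: rho = 1 / sigma = 1 / 2.40547e+01 = 0.04157 ohm*cm

0.04157


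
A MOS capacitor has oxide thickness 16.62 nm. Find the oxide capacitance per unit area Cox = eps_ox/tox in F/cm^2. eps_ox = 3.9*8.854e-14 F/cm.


Step 1: eps_ox = 3.9 * 8.854e-14 = 3.45306e-13 F/cm
Step 2: tox in cm = 16.62 nm * 1e-7 = 1.6620e-06 cm
Step 3: Cox = 3.45306e-13 / 1.6620e-06 = 2.08e-07 F/cm^2

2.08e-07


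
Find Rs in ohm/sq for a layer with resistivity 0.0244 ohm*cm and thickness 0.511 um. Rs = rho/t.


Step 1: Convert thickness to cm: t = 0.511 um = 5.1100e-05 cm
Step 2: Rs = rho / t = 0.0244 / 5.1100e-05
Step 3: Rs = 477.5 ohm/sq

477.5


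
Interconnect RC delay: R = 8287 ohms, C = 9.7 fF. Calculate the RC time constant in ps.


Step 1: tau = R * C
Step 2: tau = 8287 * 9.7 fF = 8287 * 9.7e-15 F
Step 3: tau = 8.03839e-11 s = 80.3839 ps

80.3839


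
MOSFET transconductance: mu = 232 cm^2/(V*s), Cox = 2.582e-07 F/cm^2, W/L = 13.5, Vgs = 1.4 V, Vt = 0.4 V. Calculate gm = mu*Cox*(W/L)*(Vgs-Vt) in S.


Step 1: Vov = Vgs - Vt = 1.4 - 0.4 = 1.0 V
Step 2: gm = mu * Cox * (W/L) * Vov
Step 3: gm = 232 * 2.582e-07 * 13.5 * 1.0 = 8.09e-04 S

8.09e-04


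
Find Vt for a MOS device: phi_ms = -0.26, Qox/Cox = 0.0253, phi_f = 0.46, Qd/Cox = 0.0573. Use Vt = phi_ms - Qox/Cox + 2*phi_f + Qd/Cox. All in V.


Step 1: Vt = phi_ms - Qox/Cox + 2*phi_f + Qd/Cox
Step 2: Vt = -0.26 - 0.0253 + 2*0.46 + 0.0573
Step 3: Vt = -0.26 - 0.0253 + 0.92 + 0.0573
Step 4: Vt = 0.692 V

0.692


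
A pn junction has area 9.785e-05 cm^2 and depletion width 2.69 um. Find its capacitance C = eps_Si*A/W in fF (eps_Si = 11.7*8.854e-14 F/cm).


Step 1: eps_Si = 11.7 * 8.854e-14 = 1.035918e-12 F/cm
Step 2: W in cm = 2.69 * 1e-4 = 2.69e-04 cm
Step 3: C = 1.035918e-12 * 9.785e-05 / 2.69e-04 = 3.768200e-13 F
Step 4: C = 376.82 fF

376.82


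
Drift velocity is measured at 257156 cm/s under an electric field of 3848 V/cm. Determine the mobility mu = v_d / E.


Step 1: mu = v_d / E
Step 2: mu = 257156 / 3848
Step 3: mu = 66.83 cm^2/(V*s)

66.83


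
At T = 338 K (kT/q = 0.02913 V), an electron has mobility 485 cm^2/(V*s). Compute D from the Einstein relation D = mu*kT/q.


Step 1: D = mu * (kT/q)
Step 2: D = 485 * 0.02913
Step 3: D = 14.13 cm^2/s

14.13


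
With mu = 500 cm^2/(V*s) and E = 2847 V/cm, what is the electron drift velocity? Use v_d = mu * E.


Step 1: v_d = mu * E
Step 2: v_d = 500 * 2847 = 1423500
Step 3: v_d = 1.42e+06 cm/s

1.42e+06


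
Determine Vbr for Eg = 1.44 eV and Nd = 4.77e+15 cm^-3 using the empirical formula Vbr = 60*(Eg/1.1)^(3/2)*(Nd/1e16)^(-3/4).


Step 1: Eg/1.1 = 1.44/1.1 = 1.309091
Step 2: (Eg/1.1)^1.5 = 1.309091^1.5 = 1.497803
Step 3: (Nd/1e16)^(-0.75) = (0.477)^(-0.75) = 1.742253
Step 4: Vbr = 60 * 1.497803 * 1.742253 = 156.6 V

156.6


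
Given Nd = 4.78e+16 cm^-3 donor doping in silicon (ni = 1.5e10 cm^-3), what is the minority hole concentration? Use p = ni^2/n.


Step 1: Since Nd >> ni, n ≈ Nd = 4.78e+16 cm^-3
Step 2: p = ni^2 / n = (1.5e10)^2 / 4.78e+16
Step 3: p = 2.25e20 / 4.78e+16 = 4.71e+03 cm^-3

4.71e+03


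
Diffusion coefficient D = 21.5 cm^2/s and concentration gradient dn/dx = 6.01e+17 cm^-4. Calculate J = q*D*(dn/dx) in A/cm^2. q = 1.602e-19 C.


Step 1: J = q * D * (dn/dx)
Step 2: J = 1.602e-19 * 21.5 * 6.01e+17
Step 3: J = 2.07e+00 A/cm^2

2.07e+00


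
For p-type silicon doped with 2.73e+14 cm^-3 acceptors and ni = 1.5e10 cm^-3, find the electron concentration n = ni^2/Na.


Step 1: Majority hole concentration p ≈ Na = 2.73e+14 cm^-3
Step 2: n = ni^2 / Na = (1.5e10)^2 / 2.73e+14
Step 3: n = 8.24e+05 cm^-3

8.24e+05


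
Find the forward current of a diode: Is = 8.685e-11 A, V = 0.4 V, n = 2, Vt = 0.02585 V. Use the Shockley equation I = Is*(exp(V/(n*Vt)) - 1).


Step 1: V/(n*Vt) = 0.4/(2*0.02585) = 7.7369
Step 2: exp(7.7369) = 2.2914e+03
Step 3: I = 8.685e-11 * (2.2914e+03 - 1) = 1.99e-07 A

1.99e-07


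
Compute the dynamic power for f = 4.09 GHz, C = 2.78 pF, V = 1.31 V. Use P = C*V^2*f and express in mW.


Step 1: V^2 = 1.31^2 = 1.7161 V^2
Step 2: P = C*V^2*f = 2.78e-12 F * 1.7161 * 4.09e9 Hz
Step 3: P = 1.951240022e-02 W
Step 4: P = 19.512 mW

19.512


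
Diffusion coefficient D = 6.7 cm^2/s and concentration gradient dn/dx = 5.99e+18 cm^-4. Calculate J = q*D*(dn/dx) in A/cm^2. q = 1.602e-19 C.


Step 1: J = q * D * (dn/dx)
Step 2: J = 1.602e-19 * 6.7 * 5.99e+18
Step 3: J = 6.43e+00 A/cm^2

6.43e+00


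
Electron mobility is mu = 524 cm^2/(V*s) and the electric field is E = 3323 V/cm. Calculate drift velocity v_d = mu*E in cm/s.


Step 1: v_d = mu * E
Step 2: v_d = 524 * 3323 = 1741252
Step 3: v_d = 1.74e+06 cm/s

1.74e+06


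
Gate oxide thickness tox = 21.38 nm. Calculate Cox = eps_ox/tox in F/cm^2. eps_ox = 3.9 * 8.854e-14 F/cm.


Step 1: eps_ox = 3.9 * 8.854e-14 = 3.45306e-13 F/cm
Step 2: tox in cm = 21.38 nm * 1e-7 = 2.1380e-06 cm
Step 3: Cox = 3.45306e-13 / 2.1380e-06 = 1.62e-07 F/cm^2

1.62e-07


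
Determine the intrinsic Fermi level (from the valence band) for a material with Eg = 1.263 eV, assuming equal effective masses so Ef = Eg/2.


Step 1: For an intrinsic semiconductor, the Fermi level sits at midgap.
Step 2: Ef = Eg / 2 = 1.263 / 2 = 0.6315 eV

0.6315


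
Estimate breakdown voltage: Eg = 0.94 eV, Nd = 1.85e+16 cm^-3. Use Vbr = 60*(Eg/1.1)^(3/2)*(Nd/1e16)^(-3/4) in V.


Step 1: Eg/1.1 = 0.94/1.1 = 0.854545
Step 2: (Eg/1.1)^1.5 = 0.854545^1.5 = 0.789955
Step 3: (Nd/1e16)^(-0.75) = (1.85)^(-0.75) = 0.630407
Step 4: Vbr = 60 * 0.789955 * 0.630407 = 29.9 V

29.9


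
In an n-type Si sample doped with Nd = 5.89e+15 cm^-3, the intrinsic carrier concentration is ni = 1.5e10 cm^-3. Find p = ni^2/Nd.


Step 1: Since Nd >> ni, n ≈ Nd = 5.89e+15 cm^-3
Step 2: p = ni^2 / n = (1.5e10)^2 / 5.89e+15
Step 3: p = 2.25e20 / 5.89e+15 = 3.82e+04 cm^-3

3.82e+04


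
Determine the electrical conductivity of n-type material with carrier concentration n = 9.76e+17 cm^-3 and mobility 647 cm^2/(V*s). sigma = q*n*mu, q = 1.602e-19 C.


Step 1: sigma = q * n * mu
Step 2: sigma = 1.602e-19 * 9.76e+17 * 647
Step 3: sigma = 1.012e+02 S/cm

1.012e+02


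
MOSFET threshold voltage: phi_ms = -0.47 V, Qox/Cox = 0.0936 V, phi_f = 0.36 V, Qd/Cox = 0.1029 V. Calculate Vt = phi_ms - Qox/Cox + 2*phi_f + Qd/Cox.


Step 1: Vt = phi_ms - Qox/Cox + 2*phi_f + Qd/Cox
Step 2: Vt = -0.47 - 0.0936 + 2*0.36 + 0.1029
Step 3: Vt = -0.47 - 0.0936 + 0.72 + 0.1029
Step 4: Vt = 0.2593 V

0.2593


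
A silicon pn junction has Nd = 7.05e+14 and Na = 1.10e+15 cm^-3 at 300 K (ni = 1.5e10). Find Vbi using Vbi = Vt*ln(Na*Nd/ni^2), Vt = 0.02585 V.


Step 1: Compute Na*Nd/ni^2 = 1.10e+15 * 7.05e+14 / (1.5e10)^2 = 3.4467e+09
Step 2: ln(3.4467e+09) = 21.9607
Step 3: Vbi = 0.02585 * 21.9607 = 0.568 V

0.568


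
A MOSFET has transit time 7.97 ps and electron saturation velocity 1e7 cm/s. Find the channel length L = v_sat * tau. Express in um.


Step 1: tau in seconds = 7.97 ps * 1e-12 = 7.9700e-12 s
Step 2: L = v_sat * tau = 1e7 * 7.9700e-12 = 7.9700e-05 cm
Step 3: L in um = 7.9700e-05 * 1e4 = 0.797 um

0.797


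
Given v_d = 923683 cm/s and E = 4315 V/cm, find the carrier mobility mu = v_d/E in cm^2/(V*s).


Step 1: mu = v_d / E
Step 2: mu = 923683 / 4315
Step 3: mu = 214.06 cm^2/(V*s)

214.06


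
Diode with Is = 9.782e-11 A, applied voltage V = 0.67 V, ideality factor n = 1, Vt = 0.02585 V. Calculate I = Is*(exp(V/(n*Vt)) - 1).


Step 1: V/(n*Vt) = 0.67/(1*0.02585) = 25.9188
Step 2: exp(25.9188) = 1.8046e+11
Step 3: I = 9.782e-11 * (1.8046e+11 - 1) = 1.77e+01 A

1.77e+01


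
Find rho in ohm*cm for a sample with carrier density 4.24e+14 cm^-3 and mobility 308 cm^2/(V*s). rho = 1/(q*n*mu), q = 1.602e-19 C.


Step 1: sigma = q * n * mu = 1.602e-19 * 4.24e+14 * 308 = 2.09208e-02 S/cm
Step 2: rho = 1 / sigma = 1 / 2.09208e-02 = 47.8 ohm*cm

47.8


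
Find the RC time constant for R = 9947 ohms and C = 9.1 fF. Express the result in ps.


Step 1: tau = R * C
Step 2: tau = 9947 * 9.1 fF = 9947 * 9.1e-15 F
Step 3: tau = 9.05177e-11 s = 90.5177 ps

90.5177


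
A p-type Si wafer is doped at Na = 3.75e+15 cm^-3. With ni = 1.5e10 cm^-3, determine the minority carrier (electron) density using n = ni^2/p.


Step 1: Majority hole concentration p ≈ Na = 3.75e+15 cm^-3
Step 2: n = ni^2 / Na = (1.5e10)^2 / 3.75e+15
Step 3: n = 6.00e+04 cm^-3

6.00e+04


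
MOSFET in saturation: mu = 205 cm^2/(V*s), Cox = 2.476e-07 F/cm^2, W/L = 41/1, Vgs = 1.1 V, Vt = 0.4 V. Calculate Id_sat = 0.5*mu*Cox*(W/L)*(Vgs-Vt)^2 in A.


Step 1: Overdrive voltage Vov = Vgs - Vt = 1.1 - 0.4 = 0.7 V
Step 2: W/L = 41/1 = 41
Step 3: Id = 0.5 * 205 * 2.476e-07 * 41 * 0.7^2
Step 4: Id = 5.10e-04 A

5.10e-04


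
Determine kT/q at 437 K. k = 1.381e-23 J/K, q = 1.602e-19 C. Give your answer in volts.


Step 1: kT = 1.381e-23 * 437 = 6.03497e-21 J
Step 2: Vt = kT/q = 6.03497e-21 / 1.602e-19
Step 3: Vt = 0.03767 V

0.03767


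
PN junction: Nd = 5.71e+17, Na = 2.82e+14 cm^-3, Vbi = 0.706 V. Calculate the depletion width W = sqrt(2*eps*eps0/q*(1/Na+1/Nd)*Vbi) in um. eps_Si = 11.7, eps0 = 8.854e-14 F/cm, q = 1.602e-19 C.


Step 1: 1/Na + 1/Nd = 1/2.82e+14 + 1/5.71e+17 = 3.54785e-15
Step 2: 2*eps*eps0/q = 2*11.7*8.854e-14/1.602e-19 = 1.293281e+07
Step 3: W^2 = 1.293281e+07 * 3.54785e-15 * 0.706 = 3.23939e-08
Step 4: W = sqrt(3.23939e-08) = 1.800e-04 cm = 1.8 um

1.8


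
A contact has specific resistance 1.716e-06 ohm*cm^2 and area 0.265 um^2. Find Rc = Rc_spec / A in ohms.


Step 1: Convert area to cm^2: 0.265 um^2 = 2.6500e-09 cm^2
Step 2: Rc = Rc_spec / A = 1.716e-06 / 2.6500e-09
Step 3: Rc = 6.48e+02 ohms

6.48e+02


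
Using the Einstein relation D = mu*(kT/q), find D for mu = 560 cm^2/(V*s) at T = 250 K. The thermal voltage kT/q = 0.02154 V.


Step 1: D = mu * (kT/q)
Step 2: D = 560 * 0.02154
Step 3: D = 12.06 cm^2/s

12.06


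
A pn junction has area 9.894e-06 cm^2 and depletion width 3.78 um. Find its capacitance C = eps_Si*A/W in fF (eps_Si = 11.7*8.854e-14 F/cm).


Step 1: eps_Si = 11.7 * 8.854e-14 = 1.035918e-12 F/cm
Step 2: W in cm = 3.78 * 1e-4 = 3.78e-04 cm
Step 3: C = 1.035918e-12 * 9.894e-06 / 3.78e-04 = 2.711474e-14 F
Step 4: C = 27.11 fF

27.11
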